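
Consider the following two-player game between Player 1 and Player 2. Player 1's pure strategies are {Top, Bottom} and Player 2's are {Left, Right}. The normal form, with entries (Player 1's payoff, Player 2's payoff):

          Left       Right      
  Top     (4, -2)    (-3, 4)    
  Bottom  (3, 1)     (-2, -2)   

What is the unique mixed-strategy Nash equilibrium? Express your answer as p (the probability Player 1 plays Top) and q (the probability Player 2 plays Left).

Player 2's indifference between Left and Right determines Player 1's mixing probability p:
  Player 2's expected payoff from Left: p·(-2) + (1−p)·1 = -3p + 1
  Player 2's expected payoff from Right: p·4 + (1−p)·(-2) = 6p - 2
  -3p + 1 = 6p - 2  ⇒  -9p = -3  ⇒  p = 1/3.
Player 1's indifference between Top and Bottom determines Player 2's mixing probability q:
  Player 1's payoff to Top: q·4 + (1−q)·(-3) = 7q - 3
  Player 1's payoff to Bottom: q·3 + (1−q)·(-2) = 5q - 2
  7q - 3 = 5q - 2  ⇒  2q = 1  ⇒  q = 1/2.

p = 1/3, q = 1/2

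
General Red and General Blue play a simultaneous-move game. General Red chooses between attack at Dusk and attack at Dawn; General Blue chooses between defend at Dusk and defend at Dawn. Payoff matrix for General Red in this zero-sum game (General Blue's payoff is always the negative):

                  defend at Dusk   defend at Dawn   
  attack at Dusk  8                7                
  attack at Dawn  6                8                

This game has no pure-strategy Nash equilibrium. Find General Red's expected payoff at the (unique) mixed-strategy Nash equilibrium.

In a mixed equilibrium General Red is indifferent between attack at Dusk and attack at Dawn; this condition fixes q.
  General Red's payoff from attack at Dusk: q·8 + (1−q)·7 = q + 7
  General Red's payoff from attack at Dawn: q·6 + (1−q)·8 = -2q + 8
  q + 7 = -2q + 8  ⇒  3q = 1  ⇒  q = 1/3.
At equilibrium General Red is indifferent across rows, so General Red's payoff equals the payoff from attack at Dusk: (1/3)·8 + (2/3)·7 = 22/3.

22/3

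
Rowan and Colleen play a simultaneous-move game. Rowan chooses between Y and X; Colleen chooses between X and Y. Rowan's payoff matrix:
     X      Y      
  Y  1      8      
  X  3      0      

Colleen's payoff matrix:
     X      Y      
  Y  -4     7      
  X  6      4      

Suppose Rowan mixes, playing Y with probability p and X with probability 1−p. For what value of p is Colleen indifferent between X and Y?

p = 2/13

Colleen's indifference between X and Y determines Rowan's mixing probability p:
  Colleen's payoff from X: p·(-4) + (1−p)·6 = -10p + 6
  Colleen's payoff from Y: p·7 + (1−p)·4 = 3p + 4
  -10p + 6 = 3p + 4  ⇒  -13p = -2  ⇒  p = 2/13.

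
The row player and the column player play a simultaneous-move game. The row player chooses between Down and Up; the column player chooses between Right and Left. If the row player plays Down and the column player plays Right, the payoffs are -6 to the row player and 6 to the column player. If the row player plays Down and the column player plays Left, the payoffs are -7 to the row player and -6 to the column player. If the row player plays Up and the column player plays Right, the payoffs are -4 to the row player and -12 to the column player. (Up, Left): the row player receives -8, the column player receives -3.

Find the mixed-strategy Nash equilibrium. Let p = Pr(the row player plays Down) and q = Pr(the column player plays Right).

For the column player to be willing to mix, the column player must be indifferent between Right and Left, which pins down the row player's mix.
  the column player's payoff to Right: p·6 + (1−p)·(-12) = 18p - 12
  the column player's payoff to Left: p·(-6) + (1−p)·(-3) = -3p - 3
  18p - 12 = -3p - 3  ⇒  21p = 9  ⇒  p = 3/7.
In a mixed equilibrium the row player is indifferent between Down and Up; this condition fixes q.
  the row player's expected payoff from Down: q·(-6) + (1−q)·(-7) = q - 7
  the row player's expected payoff from Up: q·(-4) + (1−q)·(-8) = 4q - 8
  q - 7 = 4q - 8  ⇒  -3q = -1  ⇒  q = 1/3.

p = 3/7, q = 1/3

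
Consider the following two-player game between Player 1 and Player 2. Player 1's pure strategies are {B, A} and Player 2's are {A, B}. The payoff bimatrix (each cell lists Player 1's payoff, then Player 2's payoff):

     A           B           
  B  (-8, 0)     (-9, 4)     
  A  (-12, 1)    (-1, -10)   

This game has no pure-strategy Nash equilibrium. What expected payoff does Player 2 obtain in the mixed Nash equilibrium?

For Player 2 to be willing to mix, Player 2 must be indifferent between A and B, which pins down Player 1's mix.
  Player 2's payoff from A: p·0 + (1−p)·1 = -p + 1
  Player 2's payoff from B: p·4 + (1−p)·(-10) = 14p - 10
  -p + 1 = 14p - 10  ⇒  -15p = -11  ⇒  p = 11/15.
At equilibrium Player 2 is indifferent across columns, so Player 2's payoff equals the payoff from A: (11/15)·0 + (4/15)·1 = 4/15.

4/15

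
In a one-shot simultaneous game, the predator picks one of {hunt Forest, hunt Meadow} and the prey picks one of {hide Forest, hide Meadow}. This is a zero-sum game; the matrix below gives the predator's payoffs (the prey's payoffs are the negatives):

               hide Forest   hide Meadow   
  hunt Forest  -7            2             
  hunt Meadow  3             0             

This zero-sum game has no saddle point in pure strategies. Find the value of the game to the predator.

Set the predator's expected payoff from hunt Forest equal to that from hunt Meadow:
  the predator's payoff from hunt Forest: q·(-7) + (1−q)·2 = -9q + 2
  the predator's payoff from hunt Meadow: q·3 + (1−q)·0 = 3q
  -9q + 2 = 3q  ⇒  -12q = -2  ⇒  q = 1/6.
The value is the predator's expected payoff against this mix (using hunt Forest): (1/6)·(-7) + (5/6)·2 = 1/2.

v = 1/2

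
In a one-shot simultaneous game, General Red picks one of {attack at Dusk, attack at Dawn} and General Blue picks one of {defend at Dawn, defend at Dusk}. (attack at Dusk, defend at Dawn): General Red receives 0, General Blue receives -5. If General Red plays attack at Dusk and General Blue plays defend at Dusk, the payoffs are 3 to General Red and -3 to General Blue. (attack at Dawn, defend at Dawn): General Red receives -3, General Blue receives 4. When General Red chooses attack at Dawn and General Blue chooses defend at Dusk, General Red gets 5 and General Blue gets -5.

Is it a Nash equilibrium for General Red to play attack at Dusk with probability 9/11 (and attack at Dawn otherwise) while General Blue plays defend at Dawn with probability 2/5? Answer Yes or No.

Yes

Check General Blue's indifference given General Red's mix p = 9/11:
  payoff from defend at Dawn = -37/11; payoff from defend at Dusk = -37/11 — equal.
Check General Red's indifference given General Blue's mix q = 2/5:
  payoff from attack at Dusk = 9/5; payoff from attack at Dawn = 9/5 — equal.
Both players are indifferent, so neither can profitably deviate.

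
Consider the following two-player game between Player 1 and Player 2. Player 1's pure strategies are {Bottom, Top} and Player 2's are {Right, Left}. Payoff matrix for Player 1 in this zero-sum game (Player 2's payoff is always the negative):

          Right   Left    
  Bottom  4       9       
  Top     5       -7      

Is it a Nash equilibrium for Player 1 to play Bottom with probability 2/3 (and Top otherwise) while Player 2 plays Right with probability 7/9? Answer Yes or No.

Given Player 1's mix p = 2/3, Player 2's payoff from Right is -13/3 but from Left is -11/3. Player 2 strictly prefers Left, so Player 2 would not mix.
So the proposed profile is not a Nash equilibrium.

No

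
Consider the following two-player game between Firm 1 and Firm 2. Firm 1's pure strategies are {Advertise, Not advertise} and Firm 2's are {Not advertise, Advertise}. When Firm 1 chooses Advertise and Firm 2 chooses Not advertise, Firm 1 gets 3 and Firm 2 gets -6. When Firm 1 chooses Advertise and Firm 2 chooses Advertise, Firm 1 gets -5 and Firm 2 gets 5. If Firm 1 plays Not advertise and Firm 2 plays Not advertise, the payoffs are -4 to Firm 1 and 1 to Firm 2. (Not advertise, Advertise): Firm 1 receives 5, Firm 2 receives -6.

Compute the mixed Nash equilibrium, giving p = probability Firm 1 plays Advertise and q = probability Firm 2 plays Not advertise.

p = 7/18, q = 10/17

Firm 2's indifference between Not advertise and Advertise determines Firm 1's mixing probability p:
  Firm 2's payoff to Not advertise: p·(-6) + (1−p)·1 = -7p + 1
  Firm 2's payoff to Advertise: p·5 + (1−p)·(-6) = 11p - 6
  -7p + 1 = 11p - 6  ⇒  -18p = -7  ⇒  p = 7/18.
Firm 2's mix must leave Firm 1 indifferent between Advertise and Not advertise.
  Firm 1's payoff to Advertise: q·3 + (1−q)·(-5) = 8q - 5
  Firm 1's payoff to Not advertise: q·(-4) + (1−q)·5 = -9q + 5
  8q - 5 = -9q + 5  ⇒  17q = 10  ⇒  q = 10/17.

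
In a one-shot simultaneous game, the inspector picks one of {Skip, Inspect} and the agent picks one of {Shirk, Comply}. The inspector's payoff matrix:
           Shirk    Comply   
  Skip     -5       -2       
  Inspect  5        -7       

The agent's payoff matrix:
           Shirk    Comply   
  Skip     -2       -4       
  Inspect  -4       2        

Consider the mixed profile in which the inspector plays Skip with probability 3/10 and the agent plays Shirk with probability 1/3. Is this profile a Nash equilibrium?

Given the inspector's mix p = 3/10, the agent's payoff from Shirk is -17/5 but from Comply is 1/5. The agent strictly prefers Comply, so the agent would not mix.
So the proposed profile is not a Nash equilibrium.

No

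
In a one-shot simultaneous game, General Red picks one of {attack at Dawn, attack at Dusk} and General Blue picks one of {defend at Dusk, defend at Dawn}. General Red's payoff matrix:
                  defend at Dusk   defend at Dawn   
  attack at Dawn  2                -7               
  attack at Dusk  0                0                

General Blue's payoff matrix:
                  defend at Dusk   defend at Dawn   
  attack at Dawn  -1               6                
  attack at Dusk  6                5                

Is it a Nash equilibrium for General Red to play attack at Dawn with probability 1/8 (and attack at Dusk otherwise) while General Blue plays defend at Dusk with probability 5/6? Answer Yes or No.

No

Given General Blue's mix q = 5/6, General Red's payoff from attack at Dawn is 1/2 but from attack at Dusk is 0. General Red strictly prefers attack at Dawn, so General Red would not mix.
So the proposed profile is not a Nash equilibrium.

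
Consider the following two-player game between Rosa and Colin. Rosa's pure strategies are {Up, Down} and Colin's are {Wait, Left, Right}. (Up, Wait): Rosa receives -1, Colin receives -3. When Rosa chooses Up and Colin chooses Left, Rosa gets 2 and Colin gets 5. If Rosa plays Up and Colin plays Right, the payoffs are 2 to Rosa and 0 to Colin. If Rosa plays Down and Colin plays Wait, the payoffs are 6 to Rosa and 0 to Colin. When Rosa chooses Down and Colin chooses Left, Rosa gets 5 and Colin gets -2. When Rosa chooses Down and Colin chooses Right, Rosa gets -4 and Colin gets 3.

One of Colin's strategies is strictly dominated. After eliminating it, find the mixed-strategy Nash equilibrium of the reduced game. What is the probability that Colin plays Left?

Colin's strategy Wait is strictly dominated by Right: 0 > -3 and 3 > 0. Eliminate Wait.
Rosa's indifference between Up and Down determines Colin's mixing probability q:
  Rosa's payoff from Up: q·2 + (1−q)·2 = 2
  Rosa's payoff from Down: q·5 + (1−q)·(-4) = 9q - 4
  2 = 9q - 4  ⇒  -9q = -6  ⇒  q = 2/3.

q = 2/3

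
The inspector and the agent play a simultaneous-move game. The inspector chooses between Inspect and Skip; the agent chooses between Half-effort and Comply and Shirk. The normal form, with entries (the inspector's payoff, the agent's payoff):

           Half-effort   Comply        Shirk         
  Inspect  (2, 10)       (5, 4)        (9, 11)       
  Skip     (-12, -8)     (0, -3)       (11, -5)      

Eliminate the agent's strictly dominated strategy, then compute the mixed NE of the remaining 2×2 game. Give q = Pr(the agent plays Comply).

q = 2/7

The agent's strategy Half-effort is strictly dominated by Shirk: 11 > 10 and -5 > -8. Eliminate Half-effort.
The inspector's indifference between Inspect and Skip determines the agent's mixing probability q:
  the inspector's expected payoff from Inspect: q·5 + (1−q)·9 = -4q + 9
  the inspector's expected payoff from Skip: q·0 + (1−q)·11 = -11q + 11
  -4q + 9 = -11q + 11  ⇒  7q = 2  ⇒  q = 2/7.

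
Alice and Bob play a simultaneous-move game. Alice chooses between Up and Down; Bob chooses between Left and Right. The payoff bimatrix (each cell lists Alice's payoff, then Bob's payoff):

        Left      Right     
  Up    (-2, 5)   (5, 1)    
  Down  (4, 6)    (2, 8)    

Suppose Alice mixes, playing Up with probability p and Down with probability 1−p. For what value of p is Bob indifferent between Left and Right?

p = 1/3

Bob's indifference between Left and Right determines Alice's mixing probability p:
  Bob's expected payoff from Left: p·5 + (1−p)·6 = -p + 6
  Bob's expected payoff from Right: p·1 + (1−p)·8 = -7p + 8
  -p + 6 = -7p + 8  ⇒  6p = 2  ⇒  p = 1/3.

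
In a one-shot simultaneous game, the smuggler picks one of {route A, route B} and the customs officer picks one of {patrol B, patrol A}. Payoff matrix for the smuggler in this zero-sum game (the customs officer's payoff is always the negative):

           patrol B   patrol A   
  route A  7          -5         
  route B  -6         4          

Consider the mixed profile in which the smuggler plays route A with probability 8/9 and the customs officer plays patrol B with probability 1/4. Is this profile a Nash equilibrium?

No

Given the smuggler's mix p = 8/9, the customs officer's payoff from patrol B is -50/9 but from patrol A is 4. The customs officer strictly prefers patrol A, so the customs officer would not mix.
So the proposed profile is not a Nash equilibrium.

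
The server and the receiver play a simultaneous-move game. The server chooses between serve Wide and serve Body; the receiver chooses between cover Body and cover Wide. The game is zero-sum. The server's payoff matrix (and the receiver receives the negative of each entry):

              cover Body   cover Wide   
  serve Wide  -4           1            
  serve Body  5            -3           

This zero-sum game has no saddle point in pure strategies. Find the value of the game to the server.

Set the server's expected payoff from serve Wide equal to that from serve Body:
  the server's expected payoff from serve Wide: q·(-4) + (1−q)·1 = -5q + 1
  the server's expected payoff from serve Body: q·5 + (1−q)·(-3) = 8q - 3
  -5q + 1 = 8q - 3  ⇒  -13q = -4  ⇒  q = 4/13.
The value is the server's expected payoff against this mix (using serve Wide): (4/13)·(-4) + (9/13)·1 = -7/13.

v = -7/13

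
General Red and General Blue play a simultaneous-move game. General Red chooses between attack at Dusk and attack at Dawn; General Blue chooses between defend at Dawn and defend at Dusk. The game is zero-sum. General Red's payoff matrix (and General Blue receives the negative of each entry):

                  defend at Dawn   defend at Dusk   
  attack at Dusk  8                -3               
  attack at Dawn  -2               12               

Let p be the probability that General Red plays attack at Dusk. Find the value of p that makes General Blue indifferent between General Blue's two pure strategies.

p = 14/25

General Red's mix must leave General Blue indifferent between defend at Dawn and defend at Dusk.
  General Blue's expected payoff from defend at Dawn: p·(-8) + (1−p)·2 = -10p + 2
  General Blue's expected payoff from defend at Dusk: p·3 + (1−p)·(-12) = 15p - 12
  -10p + 2 = 15p - 12  ⇒  -25p = -14  ⇒  p = 14/25.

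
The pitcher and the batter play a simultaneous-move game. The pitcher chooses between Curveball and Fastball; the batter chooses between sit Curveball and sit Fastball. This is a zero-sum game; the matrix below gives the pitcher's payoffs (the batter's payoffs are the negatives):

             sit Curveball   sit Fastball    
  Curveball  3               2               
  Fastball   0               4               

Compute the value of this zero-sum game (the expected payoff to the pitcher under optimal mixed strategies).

v = 12/5

In a mixed equilibrium the pitcher is indifferent between Curveball and Fastball; this condition fixes q.
  the pitcher's payoff to Curveball: q·3 + (1−q)·2 = q + 2
  the pitcher's payoff to Fastball: q·0 + (1−q)·4 = -4q + 4
  q + 2 = -4q + 4  ⇒  5q = 2  ⇒  q = 2/5.
The value is the pitcher's expected payoff against this mix (using Curveball): (2/5)·3 + (3/5)·2 = 12/5.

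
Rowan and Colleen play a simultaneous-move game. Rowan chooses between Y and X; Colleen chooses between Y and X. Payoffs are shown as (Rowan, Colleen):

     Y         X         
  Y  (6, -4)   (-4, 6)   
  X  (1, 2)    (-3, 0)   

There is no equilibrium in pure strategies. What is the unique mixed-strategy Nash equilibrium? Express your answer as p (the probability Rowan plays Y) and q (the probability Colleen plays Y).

Set Colleen's expected payoff from Y equal to that from X:
  Colleen's expected payoff from Y: p·(-4) + (1−p)·2 = -6p + 2
  Colleen's expected payoff from X: p·6 + (1−p)·0 = 6p
  -6p + 2 = 6p  ⇒  -12p = -2  ⇒  p = 1/6.
Set Rowan's expected payoff from Y equal to that from X:
  Rowan's expected payoff from Y: q·6 + (1−q)·(-4) = 10q - 4
  Rowan's expected payoff from X: q·1 + (1−q)·(-3) = 4q - 3
  10q - 4 = 4q - 3  ⇒  6q = 1  ⇒  q = 1/6.

p = 1/6, q = 1/6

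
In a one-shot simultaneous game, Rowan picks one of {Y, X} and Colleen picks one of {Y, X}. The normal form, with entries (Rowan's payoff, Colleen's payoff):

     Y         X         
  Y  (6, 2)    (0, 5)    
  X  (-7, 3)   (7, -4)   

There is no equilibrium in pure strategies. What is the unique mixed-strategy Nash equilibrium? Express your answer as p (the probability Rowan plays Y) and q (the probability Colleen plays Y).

Colleen's indifference between Y and X determines Rowan's mixing probability p:
  Colleen's payoff from Y: p·2 + (1−p)·3 = -p + 3
  Colleen's payoff from X: p·5 + (1−p)·(-4) = 9p - 4
  -p + 3 = 9p - 4  ⇒  -10p = -7  ⇒  p = 7/10.
In a mixed equilibrium Rowan is indifferent between Y and X; this condition fixes q.
  Rowan's payoff to Y: q·6 + (1−q)·0 = 6q
  Rowan's payoff to X: q·(-7) + (1−q)·7 = -14q + 7
  6q = -14q + 7  ⇒  20q = 7  ⇒  q = 7/20.

p = 7/10, q = 7/20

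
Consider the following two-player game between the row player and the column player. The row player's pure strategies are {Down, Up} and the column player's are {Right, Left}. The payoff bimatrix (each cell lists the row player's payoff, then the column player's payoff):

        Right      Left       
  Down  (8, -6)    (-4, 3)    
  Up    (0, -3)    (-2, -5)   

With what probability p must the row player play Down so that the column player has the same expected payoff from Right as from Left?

In a mixed equilibrium the column player is indifferent between Right and Left; this condition fixes p.
  the column player's expected payoff from Right: p·(-6) + (1−p)·(-3) = -3p - 3
  the column player's expected payoff from Left: p·3 + (1−p)·(-5) = 8p - 5
  -3p - 3 = 8p - 5  ⇒  -11p = -2  ⇒  p = 2/11.

p = 2/11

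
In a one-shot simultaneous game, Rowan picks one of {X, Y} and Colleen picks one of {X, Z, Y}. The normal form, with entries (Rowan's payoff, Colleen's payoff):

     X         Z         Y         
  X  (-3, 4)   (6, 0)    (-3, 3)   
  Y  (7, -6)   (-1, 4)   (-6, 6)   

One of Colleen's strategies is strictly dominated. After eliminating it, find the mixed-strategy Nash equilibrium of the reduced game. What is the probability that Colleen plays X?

Colleen's strategy Z is strictly dominated by Y: 3 > 0 and 6 > 4. Eliminate Z.
Set Rowan's expected payoff from X equal to that from Y:
  Rowan's expected payoff from X: q·(-3) + (1−q)·(-3) = -3
  Rowan's expected payoff from Y: q·7 + (1−q)·(-6) = 13q - 6
  -3 = 13q - 6  ⇒  -13q = -3  ⇒  q = 3/13.

q = 3/13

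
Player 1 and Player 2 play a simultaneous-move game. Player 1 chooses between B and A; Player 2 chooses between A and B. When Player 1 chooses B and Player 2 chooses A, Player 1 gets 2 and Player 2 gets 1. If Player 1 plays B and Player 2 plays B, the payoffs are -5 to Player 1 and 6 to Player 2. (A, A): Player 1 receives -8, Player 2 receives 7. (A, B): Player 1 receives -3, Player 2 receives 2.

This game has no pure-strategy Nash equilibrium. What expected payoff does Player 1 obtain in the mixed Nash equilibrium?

Set Player 1's expected payoff from B equal to that from A:
  Player 1's payoff to B: q·2 + (1−q)·(-5) = 7q - 5
  Player 1's payoff to A: q·(-8) + (1−q)·(-3) = -5q - 3
  7q - 5 = -5q - 3  ⇒  12q = 2  ⇒  q = 1/6.
At equilibrium Player 1 is indifferent across rows, so Player 1's payoff equals the payoff from B: (1/6)·2 + (5/6)·(-5) = -23/6.

-23/6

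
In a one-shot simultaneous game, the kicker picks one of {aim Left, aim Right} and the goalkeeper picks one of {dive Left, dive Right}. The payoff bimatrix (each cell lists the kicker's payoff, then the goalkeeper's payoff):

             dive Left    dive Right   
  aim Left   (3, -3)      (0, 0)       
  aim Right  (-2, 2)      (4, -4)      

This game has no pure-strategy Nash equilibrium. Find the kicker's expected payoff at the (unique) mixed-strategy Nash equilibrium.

In a mixed equilibrium the kicker is indifferent between aim Left and aim Right; this condition fixes q.
  the kicker's payoff to aim Left: q·3 + (1−q)·0 = 3q
  the kicker's payoff to aim Right: q·(-2) + (1−q)·4 = -6q + 4
  3q = -6q + 4  ⇒  9q = 4  ⇒  q = 4/9.
At equilibrium the kicker is indifferent across rows, so the kicker's payoff equals the payoff from aim Left: (4/9)·3 + (5/9)·0 = 4/3.

4/3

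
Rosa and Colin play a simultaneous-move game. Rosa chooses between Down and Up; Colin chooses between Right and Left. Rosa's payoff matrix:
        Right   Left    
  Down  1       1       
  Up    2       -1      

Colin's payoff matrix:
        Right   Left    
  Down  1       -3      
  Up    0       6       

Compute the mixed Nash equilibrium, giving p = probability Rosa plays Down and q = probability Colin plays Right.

Rosa's mix must leave Colin indifferent between Right and Left.
  Colin's expected payoff from Right: p·1 + (1−p)·0 = p
  Colin's expected payoff from Left: p·(-3) + (1−p)·6 = -9p + 6
  p = -9p + 6  ⇒  10p = 6  ⇒  p = 3/5.
For Rosa to be willing to mix, Rosa must be indifferent between Down and Up, which pins down Colin's mix.
  Rosa's payoff to Down: q·1 + (1−q)·1 = 1
  Rosa's payoff to Up: q·2 + (1−q)·(-1) = 3q - 1
  1 = 3q - 1  ⇒  -3q = -2  ⇒  q = 2/3.

p = 3/5, q = 2/3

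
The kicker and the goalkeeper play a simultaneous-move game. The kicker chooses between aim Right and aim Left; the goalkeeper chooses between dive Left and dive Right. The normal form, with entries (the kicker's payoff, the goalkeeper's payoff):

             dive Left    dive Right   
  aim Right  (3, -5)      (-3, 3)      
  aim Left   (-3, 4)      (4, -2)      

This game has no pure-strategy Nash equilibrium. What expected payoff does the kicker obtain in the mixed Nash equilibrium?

In a mixed equilibrium the kicker is indifferent between aim Right and aim Left; this condition fixes q.
  the kicker's expected payoff from aim Right: q·3 + (1−q)·(-3) = 6q - 3
  the kicker's expected payoff from aim Left: q·(-3) + (1−q)·4 = -7q + 4
  6q - 3 = -7q + 4  ⇒  13q = 7  ⇒  q = 7/13.
At equilibrium the kicker is indifferent across rows, so the kicker's payoff equals the payoff from aim Right: (7/13)·3 + (6/13)·(-3) = 3/13.

3/13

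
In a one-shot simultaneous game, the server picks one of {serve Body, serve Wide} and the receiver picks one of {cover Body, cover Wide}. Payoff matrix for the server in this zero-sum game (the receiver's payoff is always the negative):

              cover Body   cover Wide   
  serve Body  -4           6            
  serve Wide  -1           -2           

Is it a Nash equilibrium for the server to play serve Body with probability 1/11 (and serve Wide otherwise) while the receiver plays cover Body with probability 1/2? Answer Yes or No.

No

Given the receiver's mix q = 1/2, the server's payoff from serve Body is 1 but from serve Wide is -3/2. The server strictly prefers serve Body, so the server would not mix.
So the proposed profile is not a Nash equilibrium.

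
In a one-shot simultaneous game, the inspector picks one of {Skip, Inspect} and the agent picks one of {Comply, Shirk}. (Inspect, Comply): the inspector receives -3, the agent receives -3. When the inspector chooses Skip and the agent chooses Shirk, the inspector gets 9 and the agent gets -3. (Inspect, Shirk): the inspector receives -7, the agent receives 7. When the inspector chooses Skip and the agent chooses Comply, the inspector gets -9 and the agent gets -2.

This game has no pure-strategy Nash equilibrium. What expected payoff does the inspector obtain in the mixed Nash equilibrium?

-45/11

For the inspector to be willing to mix, the inspector must be indifferent between Skip and Inspect, which pins down the agent's mix.
  the inspector's expected payoff from Skip: q·(-9) + (1−q)·9 = -18q + 9
  the inspector's expected payoff from Inspect: q·(-3) + (1−q)·(-7) = 4q - 7
  -18q + 9 = 4q - 7  ⇒  -22q = -16  ⇒  q = 8/11.
At equilibrium the inspector is indifferent across rows, so the inspector's payoff equals the payoff from Skip: (8/11)·(-9) + (3/11)·9 = -45/11.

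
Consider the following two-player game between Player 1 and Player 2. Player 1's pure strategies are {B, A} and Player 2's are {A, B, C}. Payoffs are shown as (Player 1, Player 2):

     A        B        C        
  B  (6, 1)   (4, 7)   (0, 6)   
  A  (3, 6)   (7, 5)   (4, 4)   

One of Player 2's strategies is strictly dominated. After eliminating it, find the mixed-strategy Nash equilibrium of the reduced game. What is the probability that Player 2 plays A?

Player 2's strategy C is strictly dominated by B: 7 > 6 and 5 > 4. Eliminate C.
Player 2's mix must leave Player 1 indifferent between B and A.
  Player 1's expected payoff from B: q·6 + (1−q)·4 = 2q + 4
  Player 1's expected payoff from A: q·3 + (1−q)·7 = -4q + 7
  2q + 4 = -4q + 7  ⇒  6q = 3  ⇒  q = 1/2.

q = 1/2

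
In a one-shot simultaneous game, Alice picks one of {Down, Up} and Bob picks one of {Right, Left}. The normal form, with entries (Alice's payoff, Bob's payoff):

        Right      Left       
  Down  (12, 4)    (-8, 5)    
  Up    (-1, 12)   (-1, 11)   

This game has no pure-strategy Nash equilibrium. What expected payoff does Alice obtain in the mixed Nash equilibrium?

-1

Bob's mix must leave Alice indifferent between Down and Up.
  Alice's payoff from Down: q·12 + (1−q)·(-8) = 20q - 8
  Alice's payoff from Up: q·(-1) + (1−q)·(-1) = -1
  20q - 8 = -1  ⇒  20q = 7  ⇒  q = 7/20.
At equilibrium Alice is indifferent across rows, so Alice's payoff equals the payoff from Down: (7/20)·12 + (13/20)·(-8) = -1.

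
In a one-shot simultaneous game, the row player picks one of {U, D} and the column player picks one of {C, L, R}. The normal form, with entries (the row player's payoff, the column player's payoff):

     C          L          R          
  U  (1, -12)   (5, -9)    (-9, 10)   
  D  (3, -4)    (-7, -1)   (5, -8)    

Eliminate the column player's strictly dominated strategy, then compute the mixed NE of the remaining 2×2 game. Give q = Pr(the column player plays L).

q = 7/13

The column player's strategy C is strictly dominated by L: -9 > -12 and -1 > -4. Eliminate C.
The column player's mix must leave the row player indifferent between U and D.
  the row player's payoff from U: q·5 + (1−q)·(-9) = 14q - 9
  the row player's payoff from D: q·(-7) + (1−q)·5 = -12q + 5
  14q - 9 = -12q + 5  ⇒  26q = 14  ⇒  q = 7/13.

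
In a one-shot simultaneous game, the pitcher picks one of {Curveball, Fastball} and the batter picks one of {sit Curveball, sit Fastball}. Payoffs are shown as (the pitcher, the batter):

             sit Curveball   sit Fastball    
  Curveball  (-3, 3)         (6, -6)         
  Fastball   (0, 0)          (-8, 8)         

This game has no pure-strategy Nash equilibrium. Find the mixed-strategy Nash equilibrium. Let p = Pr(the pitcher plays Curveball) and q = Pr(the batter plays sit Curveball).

In a mixed equilibrium the batter is indifferent between sit Curveball and sit Fastball; this condition fixes p.
  the batter's payoff from sit Curveball: p·3 + (1−p)·0 = 3p
  the batter's payoff from sit Fastball: p·(-6) + (1−p)·8 = -14p + 8
  3p = -14p + 8  ⇒  17p = 8  ⇒  p = 8/17.
The batter's mix must leave the pitcher indifferent between Curveball and Fastball.
  the pitcher's payoff to Curveball: q·(-3) + (1−q)·6 = -9q + 6
  the pitcher's payoff to Fastball: q·0 + (1−q)·(-8) = 8q - 8
  -9q + 6 = 8q - 8  ⇒  -17q = -14  ⇒  q = 14/17.

p = 8/17, q = 14/17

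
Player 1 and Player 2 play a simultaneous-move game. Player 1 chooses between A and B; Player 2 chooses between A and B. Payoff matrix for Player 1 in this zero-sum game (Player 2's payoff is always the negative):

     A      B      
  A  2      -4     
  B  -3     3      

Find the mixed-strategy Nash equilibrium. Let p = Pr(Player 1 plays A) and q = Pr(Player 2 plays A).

p = 1/2, q = 7/12

Set Player 2's expected payoff from A equal to that from B:
  Player 2's payoff to A: p·(-2) + (1−p)·3 = -5p + 3
  Player 2's payoff to B: p·4 + (1−p)·(-3) = 7p - 3
  -5p + 3 = 7p - 3  ⇒  -12p = -6  ⇒  p = 1/2.
In a mixed equilibrium Player 1 is indifferent between A and B; this condition fixes q.
  Player 1's payoff to A: q·2 + (1−q)·(-4) = 6q - 4
  Player 1's payoff to B: q·(-3) + (1−q)·3 = -6q + 3
  6q - 4 = -6q + 3  ⇒  12q = 7  ⇒  q = 7/12.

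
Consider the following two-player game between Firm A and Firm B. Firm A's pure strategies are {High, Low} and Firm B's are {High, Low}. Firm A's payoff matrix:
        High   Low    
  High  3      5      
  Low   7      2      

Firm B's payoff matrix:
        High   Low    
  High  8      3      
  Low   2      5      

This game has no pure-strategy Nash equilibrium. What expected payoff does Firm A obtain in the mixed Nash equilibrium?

Set Firm A's expected payoff from High equal to that from Low:
  Firm A's payoff from High: q·3 + (1−q)·5 = -2q + 5
  Firm A's payoff from Low: q·7 + (1−q)·2 = 5q + 2
  -2q + 5 = 5q + 2  ⇒  -7q = -3  ⇒  q = 3/7.
At equilibrium Firm A is indifferent across rows, so Firm A's payoff equals the payoff from High: (3/7)·3 + (4/7)·5 = 29/7.

29/7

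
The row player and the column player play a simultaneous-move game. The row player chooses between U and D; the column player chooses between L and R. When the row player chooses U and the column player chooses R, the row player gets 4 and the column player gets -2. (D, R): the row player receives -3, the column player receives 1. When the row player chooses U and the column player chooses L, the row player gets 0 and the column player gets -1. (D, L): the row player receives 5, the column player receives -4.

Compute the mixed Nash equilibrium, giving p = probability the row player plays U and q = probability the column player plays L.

For the column player to be willing to mix, the column player must be indifferent between L and R, which pins down the row player's mix.
  the column player's payoff to L: p·(-1) + (1−p)·(-4) = 3p - 4
  the column player's payoff to R: p·(-2) + (1−p)·1 = -3p + 1
  3p - 4 = -3p + 1  ⇒  6p = 5  ⇒  p = 5/6.
For the row player to be willing to mix, the row player must be indifferent between U and D, which pins down the column player's mix.
  the row player's payoff to U: q·0 + (1−q)·4 = -4q + 4
  the row player's payoff to D: q·5 + (1−q)·(-3) = 8q - 3
  -4q + 4 = 8q - 3  ⇒  -12q = -7  ⇒  q = 7/12.

p = 5/6, q = 7/12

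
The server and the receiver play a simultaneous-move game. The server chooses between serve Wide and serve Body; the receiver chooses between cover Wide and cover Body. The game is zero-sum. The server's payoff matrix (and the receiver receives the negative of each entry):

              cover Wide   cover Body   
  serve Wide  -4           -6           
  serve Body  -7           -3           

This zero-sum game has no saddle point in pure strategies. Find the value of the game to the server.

v = -5

Set the server's expected payoff from serve Wide equal to that from serve Body:
  the server's expected payoff from serve Wide: q·(-4) + (1−q)·(-6) = 2q - 6
  the server's expected payoff from serve Body: q·(-7) + (1−q)·(-3) = -4q - 3
  2q - 6 = -4q - 3  ⇒  6q = 3  ⇒  q = 1/2.
The value is the server's expected payoff against this mix (using serve Wide): (1/2)·(-4) + (1/2)·(-6) = -5.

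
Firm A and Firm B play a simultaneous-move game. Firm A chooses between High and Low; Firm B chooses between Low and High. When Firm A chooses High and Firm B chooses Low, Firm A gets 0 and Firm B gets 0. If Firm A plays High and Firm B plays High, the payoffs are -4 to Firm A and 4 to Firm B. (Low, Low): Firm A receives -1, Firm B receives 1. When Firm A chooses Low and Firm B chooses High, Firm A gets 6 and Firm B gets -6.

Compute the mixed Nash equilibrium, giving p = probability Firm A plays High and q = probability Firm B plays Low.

p = 7/11, q = 10/11

Firm A's mix must leave Firm B indifferent between Low and High.
  Firm B's payoff from Low: p·0 + (1−p)·1 = -p + 1
  Firm B's payoff from High: p·4 + (1−p)·(-6) = 10p - 6
  -p + 1 = 10p - 6  ⇒  -11p = -7  ⇒  p = 7/11.
Set Firm A's expected payoff from High equal to that from Low:
  Firm A's expected payoff from High: q·0 + (1−q)·(-4) = 4q - 4
  Firm A's expected payoff from Low: q·(-1) + (1−q)·6 = -7q + 6
  4q - 4 = -7q + 6  ⇒  11q = 10  ⇒  q = 10/11.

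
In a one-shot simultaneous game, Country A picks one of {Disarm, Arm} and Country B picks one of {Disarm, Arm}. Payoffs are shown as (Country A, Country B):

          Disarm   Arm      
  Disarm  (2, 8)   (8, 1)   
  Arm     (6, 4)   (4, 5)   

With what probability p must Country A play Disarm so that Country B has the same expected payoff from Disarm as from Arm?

In a mixed equilibrium Country B is indifferent between Disarm and Arm; this condition fixes p.
  Country B's payoff from Disarm: p·8 + (1−p)·4 = 4p + 4
  Country B's payoff from Arm: p·1 + (1−p)·5 = -4p + 5
  4p + 4 = -4p + 5  ⇒  8p = 1  ⇒  p = 1/8.

p = 1/8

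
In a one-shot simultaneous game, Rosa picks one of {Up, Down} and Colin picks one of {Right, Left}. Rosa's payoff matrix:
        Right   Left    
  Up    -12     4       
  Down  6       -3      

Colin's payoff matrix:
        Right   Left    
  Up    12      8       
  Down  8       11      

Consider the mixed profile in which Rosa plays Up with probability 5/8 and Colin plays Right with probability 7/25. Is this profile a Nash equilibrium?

Given Rosa's mix p = 5/8, Colin's payoff from Right is 21/2 but from Left is 73/8. Colin strictly prefers Right, so Colin would not mix.
So the proposed profile is not a Nash equilibrium.

No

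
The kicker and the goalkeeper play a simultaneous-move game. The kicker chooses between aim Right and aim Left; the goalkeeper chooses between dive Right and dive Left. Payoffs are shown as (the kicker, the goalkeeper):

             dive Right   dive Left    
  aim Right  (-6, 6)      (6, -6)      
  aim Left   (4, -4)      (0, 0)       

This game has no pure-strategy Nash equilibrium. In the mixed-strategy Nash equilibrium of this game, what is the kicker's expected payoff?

For the kicker to be willing to mix, the kicker must be indifferent between aim Right and aim Left, which pins down the goalkeeper's mix.
  the kicker's payoff from aim Right: q·(-6) + (1−q)·6 = -12q + 6
  the kicker's payoff from aim Left: q·4 + (1−q)·0 = 4q
  -12q + 6 = 4q  ⇒  -16q = -6  ⇒  q = 3/8.
At equilibrium the kicker is indifferent across rows, so the kicker's payoff equals the payoff from aim Right: (3/8)·(-6) + (5/8)·6 = 3/2.

3/2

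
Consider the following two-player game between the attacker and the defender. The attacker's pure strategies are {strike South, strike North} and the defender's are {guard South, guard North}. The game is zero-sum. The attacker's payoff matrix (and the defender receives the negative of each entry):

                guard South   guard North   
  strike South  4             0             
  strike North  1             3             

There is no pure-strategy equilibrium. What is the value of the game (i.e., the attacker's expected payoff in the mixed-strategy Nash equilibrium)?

In a mixed equilibrium the attacker is indifferent between strike South and strike North; this condition fixes q.
  the attacker's payoff to strike South: q·4 + (1−q)·0 = 4q
  the attacker's payoff to strike North: q·1 + (1−q)·3 = -2q + 3
  4q = -2q + 3  ⇒  6q = 3  ⇒  q = 1/2.
The value is the attacker's expected payoff against this mix (using strike South): (1/2)·4 + (1/2)·0 = 2.

v = 2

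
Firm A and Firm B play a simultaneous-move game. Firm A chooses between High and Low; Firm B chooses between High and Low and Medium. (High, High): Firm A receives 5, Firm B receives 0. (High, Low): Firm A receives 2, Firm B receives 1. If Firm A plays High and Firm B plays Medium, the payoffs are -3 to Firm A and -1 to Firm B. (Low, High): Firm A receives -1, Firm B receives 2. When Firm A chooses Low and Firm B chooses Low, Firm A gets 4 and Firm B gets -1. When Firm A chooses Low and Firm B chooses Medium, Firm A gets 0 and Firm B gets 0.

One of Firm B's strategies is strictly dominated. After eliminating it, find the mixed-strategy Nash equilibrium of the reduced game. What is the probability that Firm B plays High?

Firm B's strategy Medium is strictly dominated by High: 0 > -1 and 2 > 0. Eliminate Medium.
Set Firm A's expected payoff from High equal to that from Low:
  Firm A's expected payoff from High: q·5 + (1−q)·2 = 3q + 2
  Firm A's expected payoff from Low: q·(-1) + (1−q)·4 = -5q + 4
  3q + 2 = -5q + 4  ⇒  8q = 2  ⇒  q = 1/4.

q = 1/4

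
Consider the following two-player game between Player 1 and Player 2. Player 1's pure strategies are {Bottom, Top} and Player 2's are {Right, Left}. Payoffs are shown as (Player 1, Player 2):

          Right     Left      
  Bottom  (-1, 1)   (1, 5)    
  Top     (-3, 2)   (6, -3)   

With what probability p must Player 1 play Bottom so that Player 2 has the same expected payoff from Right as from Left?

For Player 2 to be willing to mix, Player 2 must be indifferent between Right and Left, which pins down Player 1's mix.
  Player 2's expected payoff from Right: p·1 + (1−p)·2 = -p + 2
  Player 2's expected payoff from Left: p·5 + (1−p)·(-3) = 8p - 3
  -p + 2 = 8p - 3  ⇒  -9p = -5  ⇒  p = 5/9.

p = 5/9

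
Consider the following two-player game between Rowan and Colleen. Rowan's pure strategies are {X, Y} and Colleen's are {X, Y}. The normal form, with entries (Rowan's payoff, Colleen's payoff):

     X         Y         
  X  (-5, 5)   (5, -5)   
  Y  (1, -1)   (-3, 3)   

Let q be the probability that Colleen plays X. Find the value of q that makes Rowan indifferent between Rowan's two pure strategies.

In a mixed equilibrium Rowan is indifferent between X and Y; this condition fixes q.
  Rowan's expected payoff from X: q·(-5) + (1−q)·5 = -10q + 5
  Rowan's expected payoff from Y: q·1 + (1−q)·(-3) = 4q - 3
  -10q + 5 = 4q - 3  ⇒  -14q = -8  ⇒  q = 4/7.

q = 4/7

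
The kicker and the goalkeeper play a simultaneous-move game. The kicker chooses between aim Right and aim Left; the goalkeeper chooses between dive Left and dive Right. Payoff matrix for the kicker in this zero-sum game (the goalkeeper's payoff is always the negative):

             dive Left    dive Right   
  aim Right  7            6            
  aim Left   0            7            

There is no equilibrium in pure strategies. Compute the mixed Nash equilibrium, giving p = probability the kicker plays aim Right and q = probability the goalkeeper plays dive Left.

Set the goalkeeper's expected payoff from dive Left equal to that from dive Right:
  the goalkeeper's payoff from dive Left: p·(-7) + (1−p)·0 = -7p
  the goalkeeper's payoff from dive Right: p·(-6) + (1−p)·(-7) = p - 7
  -7p = p - 7  ⇒  -8p = -7  ⇒  p = 7/8.
The goalkeeper's mix must leave the kicker indifferent between aim Right and aim Left.
  the kicker's payoff to aim Right: q·7 + (1−q)·6 = q + 6
  the kicker's payoff to aim Left: q·0 + (1−q)·7 = -7q + 7
  q + 6 = -7q + 7  ⇒  8q = 1  ⇒  q = 1/8.

p = 7/8, q = 1/8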